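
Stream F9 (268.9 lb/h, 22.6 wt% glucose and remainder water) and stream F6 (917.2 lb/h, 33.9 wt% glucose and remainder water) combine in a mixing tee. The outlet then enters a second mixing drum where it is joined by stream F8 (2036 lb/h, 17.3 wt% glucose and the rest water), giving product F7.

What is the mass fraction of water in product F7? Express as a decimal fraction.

Overall, product flow = 3222.1 lb/h.
water in = 268.9×0.774 + 917.2×0.661 + 2036×0.827 = 2498.2 lb/h.
water fraction in F7 = 0.775.

0.775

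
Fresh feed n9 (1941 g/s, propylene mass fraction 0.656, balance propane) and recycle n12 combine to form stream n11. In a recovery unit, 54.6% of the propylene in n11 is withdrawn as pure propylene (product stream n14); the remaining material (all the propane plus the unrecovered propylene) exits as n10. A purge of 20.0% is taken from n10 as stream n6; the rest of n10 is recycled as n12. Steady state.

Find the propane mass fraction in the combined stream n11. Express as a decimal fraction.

propane enters only via n9 and leaves only via the purge: 1941×0.344 = 0.200×(propane in n10), and the recovery unit passes all propane, so propane in n11 = propane in n10 = 3338.5 g/s.
propylene in n11: m_A = 1941×0.656 + (1−0.200)·(1−0.546)·m_A, so m_A = 1273.3/0.6368 = 1999.5 g/s.
n11 = 1999.5 + 3338.5 = 5338 g/s.
propane fraction in n11 = 3338.5/5338 = 0.625.

0.625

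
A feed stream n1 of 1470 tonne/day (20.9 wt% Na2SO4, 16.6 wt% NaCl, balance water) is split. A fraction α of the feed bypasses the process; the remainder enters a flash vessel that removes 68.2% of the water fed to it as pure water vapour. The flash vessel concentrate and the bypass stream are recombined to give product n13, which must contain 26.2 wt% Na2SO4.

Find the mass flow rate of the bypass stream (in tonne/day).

All 1470×0.209 = 307.23 tonne/day of Na2SO4 reaches n13, so n13 = 307.23/0.262 = 1172.6 tonne/day and vapour = 297.37 tonne/day.
The evaporator receives (1−α)·1470 of feed at 0.625 water and removes 0.682 of that water:
0.682×0.625×(1−α)×1470 = 297.37
(1−α) = 297.37/626.59 = 0.4746;  α = 0.5254.
Bypass flow = 0.5254×1470 = 772.37 tonne/day.

772.4 tonne/day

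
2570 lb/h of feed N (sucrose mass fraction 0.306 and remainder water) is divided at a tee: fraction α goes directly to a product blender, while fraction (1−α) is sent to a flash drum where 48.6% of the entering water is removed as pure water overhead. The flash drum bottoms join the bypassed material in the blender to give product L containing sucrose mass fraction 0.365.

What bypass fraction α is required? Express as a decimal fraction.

0.521

All 2570×0.306 = 786.42 lb/h of sucrose reaches L, so L = 786.42/0.365 = 2154.6 lb/h and vapour = 415.42 lb/h.
The evaporator receives (1−α)·2570 of feed at 0.694 water and removes 0.486 of that water:
0.486×0.694×(1−α)×2570 = 415.42
(1−α) = 415.42/866.82 = 0.4793;  α = 0.5207.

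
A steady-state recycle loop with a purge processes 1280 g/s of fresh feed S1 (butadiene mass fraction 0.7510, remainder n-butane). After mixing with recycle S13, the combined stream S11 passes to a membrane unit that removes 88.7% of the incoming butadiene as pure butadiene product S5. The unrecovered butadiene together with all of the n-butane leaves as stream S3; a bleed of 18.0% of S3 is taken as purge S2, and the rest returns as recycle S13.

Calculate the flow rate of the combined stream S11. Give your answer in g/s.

2830 g/s

n-butane enters only via S1 and leaves only via the purge: 1280×0.249 = 0.180×(n-butane in S3), and the membrane unit passes all n-butane, so n-butane in S11 = n-butane in S3 = 1770.7 g/s.
butadiene in S11: m_A = 1280×0.751 + (1−0.180)·(1−0.887)·m_A, so m_A = 961.28/0.9073 = 1059.4 g/s.
S11 = 1059.4 + 1770.7 = 2830.1 g/s.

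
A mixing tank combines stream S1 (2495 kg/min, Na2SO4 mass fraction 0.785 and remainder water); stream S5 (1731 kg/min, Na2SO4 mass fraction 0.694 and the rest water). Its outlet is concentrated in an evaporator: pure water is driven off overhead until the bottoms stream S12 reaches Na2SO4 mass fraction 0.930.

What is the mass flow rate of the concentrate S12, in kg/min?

3398 kg/min

Na2SO4 entering = 2495×0.785 + 1731×0.694 = 3159.9 kg/min.
All Na2SO4 reports to S12, so S12 = 3159.9/0.930 = 3397.7 kg/min.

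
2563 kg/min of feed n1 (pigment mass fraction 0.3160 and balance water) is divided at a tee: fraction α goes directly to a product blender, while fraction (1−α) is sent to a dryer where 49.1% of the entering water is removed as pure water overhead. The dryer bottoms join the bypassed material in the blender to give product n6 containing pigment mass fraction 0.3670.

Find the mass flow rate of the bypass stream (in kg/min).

1502 kg/min

All 2563×0.316 = 809.91 kg/min of pigment reaches n6, so n6 = 809.91/0.367 = 2206.8 kg/min and vapour = 356.17 kg/min.
The evaporator receives (1−α)·2563 of feed at 0.684 water and removes 0.491 of that water:
0.491×0.684×(1−α)×2563 = 356.17
(1−α) = 356.17/860.77 = 0.4138;  α = 0.5862.
Bypass flow = 0.5862×2563 = 1502.5 kg/min.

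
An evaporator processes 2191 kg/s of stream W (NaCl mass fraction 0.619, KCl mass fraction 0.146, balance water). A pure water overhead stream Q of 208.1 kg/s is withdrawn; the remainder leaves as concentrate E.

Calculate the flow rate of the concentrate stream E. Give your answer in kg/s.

1983 kg/s

Concentrate = 2191 − 208.1 = 1982.9 kg/s.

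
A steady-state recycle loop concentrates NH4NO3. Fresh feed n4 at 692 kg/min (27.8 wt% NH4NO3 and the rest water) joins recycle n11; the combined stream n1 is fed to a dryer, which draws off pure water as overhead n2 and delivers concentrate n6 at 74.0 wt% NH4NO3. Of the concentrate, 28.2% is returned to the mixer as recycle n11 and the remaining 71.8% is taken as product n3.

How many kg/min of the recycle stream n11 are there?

Overall NH4NO3 balance (none leaves overhead): NH4NO3 in fresh feed = NH4NO3 in product, i.e. 692×0.278 = (1−0.282)·n6·0.740.
n6 = 192.38/(0.740×0.718) = 362.07 kg/min.
Recycle n11 = 0.282×362.07 = 102.1 kg/min.

102.1 kg/min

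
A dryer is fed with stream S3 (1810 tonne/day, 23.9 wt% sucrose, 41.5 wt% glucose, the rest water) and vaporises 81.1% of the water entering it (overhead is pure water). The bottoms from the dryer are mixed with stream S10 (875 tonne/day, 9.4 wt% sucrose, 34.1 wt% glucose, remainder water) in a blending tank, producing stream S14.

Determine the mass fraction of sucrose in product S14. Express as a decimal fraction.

Vapour removed = 0.811×0.346×1810 = 507.9 tonne/day; concentrate = 1302.1 tonne/day.
sucrose reaching the mixer = 432.59 (from concentrate) + 875×0.094 = 514.84 tonne/day.
Product flow = 1302.1 + 875 = 2177.1 tonne/day; sucrose fraction = 0.2365.

0.2365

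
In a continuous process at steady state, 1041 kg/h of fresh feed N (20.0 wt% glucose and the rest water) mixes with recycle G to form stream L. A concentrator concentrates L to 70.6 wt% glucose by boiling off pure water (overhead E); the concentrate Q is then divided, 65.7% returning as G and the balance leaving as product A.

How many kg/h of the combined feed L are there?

Overall glucose balance (none leaves overhead): glucose in fresh feed = glucose in product, i.e. 1041×0.200 = (1−0.657)·Q·0.706.
Q = 208.2/(0.706×0.343) = 859.77 kg/h.
Recycle G = 0.657×859.77 = 564.87 kg/h.
Combined feed L = 1041 + 564.87 = 1605.9 kg/h.

1606 kg/h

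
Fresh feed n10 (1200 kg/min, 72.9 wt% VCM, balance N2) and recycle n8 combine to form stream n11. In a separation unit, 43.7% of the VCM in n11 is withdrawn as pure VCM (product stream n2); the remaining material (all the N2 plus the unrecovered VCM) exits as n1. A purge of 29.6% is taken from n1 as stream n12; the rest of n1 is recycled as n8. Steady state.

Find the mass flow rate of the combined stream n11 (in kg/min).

2548 kg/min

N2 enters only via n10 and leaves only via the purge: 1200×0.271 = 0.296×(N2 in n1), and the separation unit passes all N2, so N2 in n11 = N2 in n1 = 1098.6 kg/min.
VCM in n11: m_A = 1200×0.729 + (1−0.296)·(1−0.437)·m_A, so m_A = 874.8/0.6036 = 1449.2 kg/min.
n11 = 1449.2 + 1098.6 = 2547.8 kg/min.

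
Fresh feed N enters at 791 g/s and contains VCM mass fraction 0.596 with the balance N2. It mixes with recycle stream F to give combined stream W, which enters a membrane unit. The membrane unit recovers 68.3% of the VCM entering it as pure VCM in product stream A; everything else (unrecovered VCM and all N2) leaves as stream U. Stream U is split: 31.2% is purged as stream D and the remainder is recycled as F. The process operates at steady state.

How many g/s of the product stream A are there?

411.8 g/s

VCM in W: m_A = 791×0.596 + (1−0.312)·(1−0.683)·m_A, so m_A = 471.44/0.7819 = 602.93 g/s.
Product A = 0.683×602.93 = 411.8 g/s.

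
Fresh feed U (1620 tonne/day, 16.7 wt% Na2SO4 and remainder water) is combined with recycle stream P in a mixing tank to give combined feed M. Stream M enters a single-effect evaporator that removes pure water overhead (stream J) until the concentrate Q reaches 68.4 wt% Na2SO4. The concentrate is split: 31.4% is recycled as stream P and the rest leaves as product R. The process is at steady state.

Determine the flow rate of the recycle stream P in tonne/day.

181 tonne/day

Overall Na2SO4 balance (none leaves overhead): Na2SO4 in fresh feed = Na2SO4 in product, i.e. 1620×0.167 = (1−0.314)·Q·0.684.
Q = 270.54/(0.684×0.686) = 576.57 tonne/day.
Recycle P = 0.314×576.57 = 181.04 tonne/day.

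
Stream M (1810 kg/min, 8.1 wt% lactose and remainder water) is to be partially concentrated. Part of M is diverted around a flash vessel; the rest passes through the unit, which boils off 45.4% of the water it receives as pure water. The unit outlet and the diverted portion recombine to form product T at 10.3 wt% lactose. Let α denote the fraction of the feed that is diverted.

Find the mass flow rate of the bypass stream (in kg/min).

883.4 kg/min

All 1810×0.081 = 146.61 kg/min of lactose reaches T, so T = 146.61/0.103 = 1423.4 kg/min and vapour = 386.6 kg/min.
The evaporator receives (1−α)·1810 of feed at 0.919 water and removes 0.454 of that water:
0.454×0.919×(1−α)×1810 = 386.6
(1−α) = 386.6/755.18 = 0.5119;  α = 0.4881.
Bypass flow = 0.4881×1810 = 883.4 kg/min.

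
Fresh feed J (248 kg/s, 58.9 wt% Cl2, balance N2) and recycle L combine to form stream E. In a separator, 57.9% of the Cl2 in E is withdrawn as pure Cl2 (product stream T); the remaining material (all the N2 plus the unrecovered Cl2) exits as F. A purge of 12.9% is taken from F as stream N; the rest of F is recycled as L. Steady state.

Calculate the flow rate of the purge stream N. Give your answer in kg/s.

N2 enters only via J and leaves only via the purge: 248×0.411 = 0.129×(N2 in F), and the separator passes all N2, so N2 in E = N2 in F = 790.14 kg/s.
Cl2 in E: m_A = 248×0.589 + (1−0.129)·(1−0.579)·m_A, so m_A = 146.07/0.6333 = 230.65 kg/s.
F = (1−0.579)×230.65 + 790.14 = 887.24 kg/s.
Purge N = 0.129×887.24 = 114.45 kg/s.

114.5 kg/s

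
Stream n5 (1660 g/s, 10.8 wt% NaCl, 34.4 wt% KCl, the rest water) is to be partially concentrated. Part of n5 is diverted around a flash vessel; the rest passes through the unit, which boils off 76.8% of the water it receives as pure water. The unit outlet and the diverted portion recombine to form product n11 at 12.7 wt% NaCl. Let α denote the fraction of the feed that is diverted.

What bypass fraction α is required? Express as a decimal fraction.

All 1660×0.108 = 179.28 g/s of NaCl reaches n11, so n11 = 179.28/0.127 = 1411.7 g/s and vapour = 248.35 g/s.
The evaporator receives (1−α)·1660 of feed at 0.548 water and removes 0.768 of that water:
0.768×0.548×(1−α)×1660 = 248.35
(1−α) = 248.35/698.63 = 0.3555;  α = 0.6445.

0.645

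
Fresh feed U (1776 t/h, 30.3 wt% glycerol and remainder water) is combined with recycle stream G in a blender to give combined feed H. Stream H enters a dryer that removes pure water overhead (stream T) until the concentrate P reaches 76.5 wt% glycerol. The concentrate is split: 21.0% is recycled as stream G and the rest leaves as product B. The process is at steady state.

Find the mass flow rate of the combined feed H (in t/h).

Overall glycerol balance (none leaves overhead): glycerol in fresh feed = glycerol in product, i.e. 1776×0.303 = (1−0.210)·P·0.765.
P = 538.13/(0.765×0.790) = 890.42 t/h.
Recycle G = 0.210×890.42 = 186.99 t/h.
Combined feed H = 1776 + 186.99 = 1963 t/h.

1963 t/h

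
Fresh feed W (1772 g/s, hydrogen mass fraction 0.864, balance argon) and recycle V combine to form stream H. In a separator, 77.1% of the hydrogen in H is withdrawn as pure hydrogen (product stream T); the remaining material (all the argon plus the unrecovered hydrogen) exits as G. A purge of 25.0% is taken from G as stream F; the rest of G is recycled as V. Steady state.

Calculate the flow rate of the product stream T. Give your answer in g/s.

hydrogen in H: m_A = 1772×0.864 + (1−0.250)·(1−0.771)·m_A, so m_A = 1531/0.8283 = 1848.5 g/s.
Product T = 0.771×1848.5 = 1425.2 g/s.

1425 g/s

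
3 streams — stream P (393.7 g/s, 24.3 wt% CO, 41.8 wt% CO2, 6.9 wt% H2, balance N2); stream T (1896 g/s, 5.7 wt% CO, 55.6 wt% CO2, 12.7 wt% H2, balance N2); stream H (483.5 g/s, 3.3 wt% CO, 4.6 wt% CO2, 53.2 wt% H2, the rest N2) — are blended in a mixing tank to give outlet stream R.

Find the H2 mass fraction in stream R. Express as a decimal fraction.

0.1894

Total flow out = 393.7 + 1896 + 483.5 = 2773.2 g/s.
H2 in = 393.7×0.069 + 1896×0.127 + 483.5×0.532 = 525.18 g/s.
H2 mass fraction in R = 525.18/2773.2 = 0.1894.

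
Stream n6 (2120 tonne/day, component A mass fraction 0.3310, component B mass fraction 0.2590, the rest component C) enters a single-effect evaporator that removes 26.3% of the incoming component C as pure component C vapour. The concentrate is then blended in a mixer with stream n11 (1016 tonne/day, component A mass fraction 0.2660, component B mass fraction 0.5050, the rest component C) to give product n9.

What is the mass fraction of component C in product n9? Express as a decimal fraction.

Vapour removed = 0.263×0.410×2120 = 228.6 tonne/day; concentrate = 1891.4 tonne/day.
component C reaching the mixer = 640.6 (from concentrate) + 1016×0.229 = 873.26 tonne/day.
Product flow = 1891.4 + 1016 = 2907.4 tonne/day; component C fraction = 0.3004.

0.3004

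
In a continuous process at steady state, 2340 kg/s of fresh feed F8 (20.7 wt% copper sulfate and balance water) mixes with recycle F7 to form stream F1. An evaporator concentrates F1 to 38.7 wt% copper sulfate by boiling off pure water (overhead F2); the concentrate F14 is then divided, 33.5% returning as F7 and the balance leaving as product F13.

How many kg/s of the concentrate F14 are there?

Overall copper sulfate balance (none leaves overhead): copper sulfate in fresh feed = copper sulfate in product, i.e. 2340×0.207 = (1−0.335)·F14·0.387.
F14 = 484.38/(0.387×0.665) = 1882.1 kg/s.

1882 kg/s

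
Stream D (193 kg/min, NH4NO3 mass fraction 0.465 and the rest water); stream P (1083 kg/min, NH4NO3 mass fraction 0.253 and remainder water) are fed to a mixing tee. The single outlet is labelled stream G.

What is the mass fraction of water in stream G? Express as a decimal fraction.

Total flow out = 193 + 1083 = 1276 kg/min.
water in = 193×0.535 + 1083×0.747 = 912.26 kg/min.
water mass fraction in G = 912.26/1276 = 0.715.

0.715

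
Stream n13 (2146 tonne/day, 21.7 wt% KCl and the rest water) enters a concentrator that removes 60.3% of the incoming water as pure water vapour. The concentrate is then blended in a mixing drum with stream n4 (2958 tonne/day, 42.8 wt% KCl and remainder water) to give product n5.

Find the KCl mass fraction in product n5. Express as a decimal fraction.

0.423

Vapour removed = 0.603×0.783×2146 = 1013.2 tonne/day; concentrate = 1132.8 tonne/day.
KCl reaching the mixer = 465.68 (from concentrate) + 2958×0.428 = 1731.7 tonne/day.
Product flow = 1132.8 + 2958 = 4090.8 tonne/day; KCl fraction = 0.423.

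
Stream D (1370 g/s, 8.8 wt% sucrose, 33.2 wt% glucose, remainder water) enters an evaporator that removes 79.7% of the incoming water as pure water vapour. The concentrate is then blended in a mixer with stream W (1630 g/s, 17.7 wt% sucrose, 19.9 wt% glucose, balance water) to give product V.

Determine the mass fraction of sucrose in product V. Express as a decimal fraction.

0.173

Vapour removed = 0.797×0.580×1370 = 633.3 g/s; concentrate = 736.7 g/s.
sucrose reaching the mixer = 120.56 (from concentrate) + 1630×0.177 = 409.07 g/s.
Product flow = 736.7 + 1630 = 2366.7 g/s; sucrose fraction = 0.173.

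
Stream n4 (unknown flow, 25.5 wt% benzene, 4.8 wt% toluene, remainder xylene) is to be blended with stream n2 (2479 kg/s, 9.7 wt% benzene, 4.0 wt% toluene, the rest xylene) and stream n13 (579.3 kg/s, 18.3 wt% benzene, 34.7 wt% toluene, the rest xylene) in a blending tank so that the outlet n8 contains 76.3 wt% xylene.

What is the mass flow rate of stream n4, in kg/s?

1184 kg/s

Let n4 be the unknown flow. Total out = 3058.3 + n4.
xylene balance: 2411.6 + 0.697·n4 = 0.763·(3058.3 + n4)
(0.697 − 0.763)·n4 = 0.763×3058.3 − 2411.6 = -78.165
n4 = -78.165 / -0.066 = 1184.3 kg/s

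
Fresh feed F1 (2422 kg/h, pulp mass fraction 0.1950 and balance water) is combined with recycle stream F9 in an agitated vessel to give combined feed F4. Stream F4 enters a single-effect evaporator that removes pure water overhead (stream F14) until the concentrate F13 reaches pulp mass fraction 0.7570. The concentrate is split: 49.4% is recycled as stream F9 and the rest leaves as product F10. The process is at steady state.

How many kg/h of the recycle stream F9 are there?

Overall pulp balance (none leaves overhead): pulp in fresh feed = pulp in product, i.e. 2422×0.195 = (1−0.494)·F13·0.757.
F13 = 472.29/(0.757×0.506) = 1233 kg/h.
Recycle F9 = 0.494×1233 = 609.1 kg/h.

609.1 kg/h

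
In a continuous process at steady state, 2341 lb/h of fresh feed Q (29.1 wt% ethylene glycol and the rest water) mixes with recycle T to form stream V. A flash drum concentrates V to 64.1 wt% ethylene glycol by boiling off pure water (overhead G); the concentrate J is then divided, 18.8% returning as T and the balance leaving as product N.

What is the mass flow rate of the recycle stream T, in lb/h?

246.1 lb/h

Overall ethylene glycol balance (none leaves overhead): ethylene glycol in fresh feed = ethylene glycol in product, i.e. 2341×0.291 = (1−0.188)·J·0.641.
J = 681.23/(0.641×0.812) = 1308.8 lb/h.
Recycle T = 0.188×1308.8 = 246.06 lb/h.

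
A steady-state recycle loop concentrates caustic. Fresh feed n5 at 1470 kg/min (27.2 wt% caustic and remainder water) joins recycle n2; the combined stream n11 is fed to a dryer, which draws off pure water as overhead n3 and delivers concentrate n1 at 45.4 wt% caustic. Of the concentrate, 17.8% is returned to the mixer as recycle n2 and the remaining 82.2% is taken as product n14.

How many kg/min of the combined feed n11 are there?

Overall caustic balance (none leaves overhead): caustic in fresh feed = caustic in product, i.e. 1470×0.272 = (1−0.178)·n1·0.454.
n1 = 399.84/(0.454×0.822) = 1071.4 kg/min.
Recycle n2 = 0.178×1071.4 = 190.71 kg/min.
Combined feed n11 = 1470 + 190.71 = 1660.7 kg/min.

1661 kg/min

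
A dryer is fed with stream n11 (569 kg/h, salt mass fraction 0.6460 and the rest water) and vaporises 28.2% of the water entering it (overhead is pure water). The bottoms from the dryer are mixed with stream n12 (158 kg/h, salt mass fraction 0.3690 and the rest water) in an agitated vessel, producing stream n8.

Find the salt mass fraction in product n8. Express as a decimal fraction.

Vapour removed = 0.282×0.354×569 = 56.802 kg/h; concentrate = 512.2 kg/h.
salt reaching the mixer = 367.57 (from concentrate) + 158×0.369 = 425.88 kg/h.
Product flow = 512.2 + 158 = 670.2 kg/h; salt fraction = 0.6354.

0.6354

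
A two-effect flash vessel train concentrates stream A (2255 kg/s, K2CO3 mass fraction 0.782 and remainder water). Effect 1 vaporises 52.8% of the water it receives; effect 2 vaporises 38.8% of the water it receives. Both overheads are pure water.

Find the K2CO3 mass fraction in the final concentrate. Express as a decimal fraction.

water in feed = 2255×0.218 = 491.59 kg/s.
After stage 1: water left = (1−0.528)×491.59 = 232.03; stream total = 1995.4 kg/s.
After stage 2: water left = (1−0.388)×232.03 = 142; final concentrate = 1905.4 kg/s.
K2CO3 fraction = 1763.4/1905.4 = 0.925.

0.925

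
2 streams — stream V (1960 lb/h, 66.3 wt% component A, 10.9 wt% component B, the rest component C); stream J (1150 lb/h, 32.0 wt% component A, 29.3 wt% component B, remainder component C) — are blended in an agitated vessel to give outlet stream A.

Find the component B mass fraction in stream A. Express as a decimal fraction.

0.1770

Total flow out = 1960 + 1150 = 3110 lb/h.
component B in = 1960×0.109 + 1150×0.293 = 550.59 lb/h.
component B mass fraction in A = 550.59/3110 = 0.1770.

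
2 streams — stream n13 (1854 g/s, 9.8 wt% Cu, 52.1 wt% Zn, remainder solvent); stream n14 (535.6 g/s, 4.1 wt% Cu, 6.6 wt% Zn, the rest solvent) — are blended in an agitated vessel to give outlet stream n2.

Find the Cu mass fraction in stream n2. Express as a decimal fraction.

Total flow out = 1854 + 535.6 = 2389.6 g/s.
Cu in = 1854×0.098 + 535.6×0.041 = 203.65 g/s.
Cu mass fraction in n2 = 203.65/2389.6 = 0.085.

0.085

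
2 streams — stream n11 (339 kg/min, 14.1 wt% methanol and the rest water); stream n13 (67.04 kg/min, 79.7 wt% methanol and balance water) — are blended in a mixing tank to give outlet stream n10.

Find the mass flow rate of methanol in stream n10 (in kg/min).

methanol out = methanol in = 339×0.141 + 67.04×0.797 = 101.23 kg/min.

101.2 kg/min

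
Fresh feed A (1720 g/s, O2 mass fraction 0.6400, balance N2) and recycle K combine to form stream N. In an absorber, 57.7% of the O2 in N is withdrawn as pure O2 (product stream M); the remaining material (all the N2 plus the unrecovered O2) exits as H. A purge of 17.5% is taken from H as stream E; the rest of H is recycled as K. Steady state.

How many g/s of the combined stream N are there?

N2 enters only via A and leaves only via the purge: 1720×0.360 = 0.175×(N2 in H), and the absorber passes all N2, so N2 in N = N2 in H = 3538.3 g/s.
O2 in N: m_A = 1720×0.640 + (1−0.175)·(1−0.577)·m_A, so m_A = 1100.8/0.6510 = 1690.9 g/s.
N = 1690.9 + 3538.3 = 5229.2 g/s.

5229 g/s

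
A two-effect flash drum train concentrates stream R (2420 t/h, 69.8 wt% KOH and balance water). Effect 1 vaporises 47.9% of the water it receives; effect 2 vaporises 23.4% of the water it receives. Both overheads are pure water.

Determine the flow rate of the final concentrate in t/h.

1981 t/h

water in feed = 2420×0.302 = 730.84 t/h.
After stage 1: water left = (1−0.479)×730.84 = 380.77; stream total = 2069.9 t/h.
After stage 2: water left = (1−0.234)×380.77 = 291.67; final concentrate = 1980.8 t/h.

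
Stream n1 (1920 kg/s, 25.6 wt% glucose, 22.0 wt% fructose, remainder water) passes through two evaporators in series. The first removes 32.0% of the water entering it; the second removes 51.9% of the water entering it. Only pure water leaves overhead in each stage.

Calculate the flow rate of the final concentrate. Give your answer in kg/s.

1243 kg/s

water in feed = 1920×0.524 = 1006.1 kg/s.
After stage 1: water left = (1−0.320)×1006.1 = 684.13; stream total = 1598.1 kg/s.
After stage 2: water left = (1−0.519)×684.13 = 329.07; final concentrate = 1243 kg/s.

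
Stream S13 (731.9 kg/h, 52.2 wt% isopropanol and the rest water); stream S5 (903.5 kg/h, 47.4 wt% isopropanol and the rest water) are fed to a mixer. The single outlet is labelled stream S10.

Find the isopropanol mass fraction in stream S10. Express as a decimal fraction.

0.4955

Total flow out = 731.9 + 903.5 = 1635.4 kg/h.
isopropanol in = 731.9×0.522 + 903.5×0.474 = 810.31 kg/h.
isopropanol mass fraction in S10 = 810.31/1635.4 = 0.4955.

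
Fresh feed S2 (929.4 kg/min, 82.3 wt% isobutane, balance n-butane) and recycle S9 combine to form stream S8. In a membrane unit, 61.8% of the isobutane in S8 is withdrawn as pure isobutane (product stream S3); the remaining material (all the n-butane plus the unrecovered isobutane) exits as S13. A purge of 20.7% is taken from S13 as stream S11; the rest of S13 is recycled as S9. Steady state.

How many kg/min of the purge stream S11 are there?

n-butane enters only via S2 and leaves only via the purge: 929.4×0.177 = 0.207×(n-butane in S13), and the membrane unit passes all n-butane, so n-butane in S8 = n-butane in S13 = 794.7 kg/min.
isobutane in S8: m_A = 929.4×0.823 + (1−0.207)·(1−0.618)·m_A, so m_A = 764.9/0.6971 = 1097.3 kg/min.
S13 = (1−0.618)×1097.3 + 794.7 = 1213.9 kg/min.
Purge S11 = 0.207×1213.9 = 251.27 kg/min.

251.3 kg/min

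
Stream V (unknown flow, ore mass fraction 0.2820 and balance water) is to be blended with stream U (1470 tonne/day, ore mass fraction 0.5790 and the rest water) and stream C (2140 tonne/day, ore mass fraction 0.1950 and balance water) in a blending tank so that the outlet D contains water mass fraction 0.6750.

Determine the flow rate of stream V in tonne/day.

Let V be the unknown flow. Total out = 3610 + V.
water balance: 2341.6 + 0.718·V = 0.675·(3610 + V)
(0.718 − 0.675)·V = 0.675×3610 − 2341.6 = 95.18
V = 95.18 / 0.043 = 2213.5 tonne/day

2213 tonne/day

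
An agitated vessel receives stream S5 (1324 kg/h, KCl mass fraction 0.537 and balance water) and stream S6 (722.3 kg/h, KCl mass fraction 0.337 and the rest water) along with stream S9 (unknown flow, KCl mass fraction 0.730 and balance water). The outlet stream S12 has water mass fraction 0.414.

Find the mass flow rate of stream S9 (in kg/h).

Let S9 be the unknown flow. Total out = 2046.3 + S9.
water balance: 1091.9 + 0.270·S9 = 0.414·(2046.3 + S9)
(0.270 − 0.414)·S9 = 0.414×2046.3 − 1091.9 = -244.73
S9 = -244.73 / -0.144 = 1699.5 kg/h

1700 kg/h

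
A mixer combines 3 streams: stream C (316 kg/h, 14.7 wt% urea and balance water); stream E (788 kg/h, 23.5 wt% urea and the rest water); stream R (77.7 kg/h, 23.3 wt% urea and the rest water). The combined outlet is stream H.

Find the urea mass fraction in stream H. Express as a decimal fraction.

0.211

Total flow out = 316 + 788 + 77.7 = 1181.7 kg/h.
urea in = 316×0.147 + 788×0.235 + 77.7×0.233 = 249.74 kg/h.
urea mass fraction in H = 249.74/1181.7 = 0.211.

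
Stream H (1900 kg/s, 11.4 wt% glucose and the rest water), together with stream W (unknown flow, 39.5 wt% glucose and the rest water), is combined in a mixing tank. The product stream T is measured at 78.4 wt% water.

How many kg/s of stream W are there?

Let W be the unknown flow. Total out = 1900 + W.
water balance: 1683.4 + 0.605·W = 0.784·(1900 + W)
(0.605 − 0.784)·W = 0.784×1900 − 1683.4 = -193.8
W = -193.8 / -0.179 = 1082.7 kg/s

1083 kg/s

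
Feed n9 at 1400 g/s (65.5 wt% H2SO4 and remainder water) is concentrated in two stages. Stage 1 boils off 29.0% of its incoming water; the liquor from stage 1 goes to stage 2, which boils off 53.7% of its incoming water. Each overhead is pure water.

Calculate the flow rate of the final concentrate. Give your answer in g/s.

water in feed = 1400×0.345 = 483 g/s.
After stage 1: water left = (1−0.290)×483 = 342.93; stream total = 1259.9 g/s.
After stage 2: water left = (1−0.537)×342.93 = 158.78; final concentrate = 1075.8 g/s.

1076 g/s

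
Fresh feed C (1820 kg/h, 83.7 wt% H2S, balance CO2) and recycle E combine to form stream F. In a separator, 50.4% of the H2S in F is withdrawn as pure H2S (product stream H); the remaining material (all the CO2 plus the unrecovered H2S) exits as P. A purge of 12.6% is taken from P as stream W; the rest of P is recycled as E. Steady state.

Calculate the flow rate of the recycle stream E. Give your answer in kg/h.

CO2 enters only via C and leaves only via the purge: 1820×0.163 = 0.126×(CO2 in P), and the separator passes all CO2, so CO2 in F = CO2 in P = 2354.4 kg/h.
H2S in F: m_A = 1820×0.837 + (1−0.126)·(1−0.504)·m_A, so m_A = 1523.3/0.5665 = 2689.1 kg/h.
P = (1−0.504)×2689.1 + 2354.4 = 3688.2 kg/h.
Recycle E = (1−0.126)×3688.2 = 3223.5 kg/h.

3224 kg/h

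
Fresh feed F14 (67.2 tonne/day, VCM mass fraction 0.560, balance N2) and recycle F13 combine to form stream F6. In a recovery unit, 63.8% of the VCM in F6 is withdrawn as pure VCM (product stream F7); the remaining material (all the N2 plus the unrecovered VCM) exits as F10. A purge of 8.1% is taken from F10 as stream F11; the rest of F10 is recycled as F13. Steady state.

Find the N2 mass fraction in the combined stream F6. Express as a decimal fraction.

0.866

N2 enters only via F14 and leaves only via the purge: 67.2×0.440 = 0.081×(N2 in F10), and the recovery unit passes all N2, so N2 in F6 = N2 in F10 = 365.04 tonne/day.
VCM in F6: m_A = 67.2×0.560 + (1−0.081)·(1−0.638)·m_A, so m_A = 37.632/0.6673 = 56.393 tonne/day.
F6 = 56.393 + 365.04 = 421.43 tonne/day.
N2 fraction in F6 = 365.04/421.43 = 0.866.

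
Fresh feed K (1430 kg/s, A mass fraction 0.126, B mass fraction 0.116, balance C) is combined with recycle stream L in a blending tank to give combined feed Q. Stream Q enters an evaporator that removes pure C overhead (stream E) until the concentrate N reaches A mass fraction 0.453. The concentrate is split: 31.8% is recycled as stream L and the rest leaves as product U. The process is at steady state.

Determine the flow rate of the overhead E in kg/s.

1032 kg/s

Overall A balance (none leaves overhead): A in fresh feed = A in product, i.e. 1430×0.126 = (1−0.318)·N·0.453.
N = 180.18/(0.453×0.682) = 583.21 kg/s.
Recycle L = 0.318×583.21 = 185.46 kg/s.
Combined feed Q = 1430 + 185.46 = 1615.5 kg/s.
Overhead E = Q − N = 1615.5 − 583.21 = 1032.3 kg/s.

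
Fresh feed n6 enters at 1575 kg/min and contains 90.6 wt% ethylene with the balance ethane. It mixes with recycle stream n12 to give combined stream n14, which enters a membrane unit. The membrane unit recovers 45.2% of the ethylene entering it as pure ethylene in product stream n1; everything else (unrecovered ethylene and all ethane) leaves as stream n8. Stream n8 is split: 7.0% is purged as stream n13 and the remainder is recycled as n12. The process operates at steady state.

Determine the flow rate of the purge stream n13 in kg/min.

259.7 kg/min

ethane enters only via n6 and leaves only via the purge: 1575×0.094 = 0.070×(ethane in n8), and the membrane unit passes all ethane, so ethane in n14 = ethane in n8 = 2115 kg/min.
ethylene in n14: m_A = 1575×0.906 + (1−0.070)·(1−0.452)·m_A, so m_A = 1427/0.4904 = 2910 kg/min.
n8 = (1−0.452)×2910 + 2115 = 3709.7 kg/min.
Purge n13 = 0.070×3709.7 = 259.68 kg/min.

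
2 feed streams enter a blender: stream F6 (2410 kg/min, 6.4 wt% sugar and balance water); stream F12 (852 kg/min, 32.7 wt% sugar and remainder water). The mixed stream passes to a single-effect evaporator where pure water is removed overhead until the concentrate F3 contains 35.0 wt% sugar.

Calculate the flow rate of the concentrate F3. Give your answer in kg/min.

sugar entering = 2410×0.064 + 852×0.327 = 432.84 kg/min.
All sugar reports to F3, so F3 = 432.84/0.350 = 1236.7 kg/min.

1237 kg/min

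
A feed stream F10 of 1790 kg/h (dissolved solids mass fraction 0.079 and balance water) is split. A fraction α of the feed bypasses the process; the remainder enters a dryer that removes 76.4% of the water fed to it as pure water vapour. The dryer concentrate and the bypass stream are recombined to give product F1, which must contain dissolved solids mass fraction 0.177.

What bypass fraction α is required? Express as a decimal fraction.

All 1790×0.079 = 141.41 kg/h of dissolved solids reaches F1, so F1 = 141.41/0.177 = 798.93 kg/h and vapour = 991.07 kg/h.
The evaporator receives (1−α)·1790 of feed at 0.921 water and removes 0.764 of that water:
0.764×0.921×(1−α)×1790 = 991.07
(1−α) = 991.07/1259.5 = 0.7869;  α = 0.2131.

0.213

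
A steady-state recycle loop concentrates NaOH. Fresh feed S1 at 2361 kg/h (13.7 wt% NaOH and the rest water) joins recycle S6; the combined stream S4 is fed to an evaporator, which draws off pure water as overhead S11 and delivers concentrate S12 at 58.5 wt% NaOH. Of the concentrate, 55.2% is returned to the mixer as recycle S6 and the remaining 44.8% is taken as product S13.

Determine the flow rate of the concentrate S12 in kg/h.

1234 kg/h

Overall NaOH balance (none leaves overhead): NaOH in fresh feed = NaOH in product, i.e. 2361×0.137 = (1−0.552)·S12·0.585.
S12 = 323.46/(0.585×0.448) = 1234.2 kg/h.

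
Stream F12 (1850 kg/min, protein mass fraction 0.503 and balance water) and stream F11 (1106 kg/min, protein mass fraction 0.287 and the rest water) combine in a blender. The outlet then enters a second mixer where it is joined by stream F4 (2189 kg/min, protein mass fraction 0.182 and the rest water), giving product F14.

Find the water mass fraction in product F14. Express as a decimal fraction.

Overall, product flow = 5145 kg/min.
water in = 1850×0.497 + 1106×0.713 + 2189×0.818 = 3498.6 kg/min.
water fraction in F14 = 0.680.

0.680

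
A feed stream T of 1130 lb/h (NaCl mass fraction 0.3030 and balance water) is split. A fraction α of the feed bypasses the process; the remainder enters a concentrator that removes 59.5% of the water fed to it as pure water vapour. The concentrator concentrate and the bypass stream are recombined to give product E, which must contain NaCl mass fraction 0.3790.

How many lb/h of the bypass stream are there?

All 1130×0.303 = 342.39 lb/h of NaCl reaches E, so E = 342.39/0.379 = 903.4 lb/h and vapour = 226.6 lb/h.
The evaporator receives (1−α)·1130 of feed at 0.697 water and removes 0.595 of that water:
0.595×0.697×(1−α)×1130 = 226.6
(1−α) = 226.6/468.63 = 0.4835;  α = 0.5165.
Bypass flow = 0.5165×1130 = 583.61 lb/h.

583.6 lb/h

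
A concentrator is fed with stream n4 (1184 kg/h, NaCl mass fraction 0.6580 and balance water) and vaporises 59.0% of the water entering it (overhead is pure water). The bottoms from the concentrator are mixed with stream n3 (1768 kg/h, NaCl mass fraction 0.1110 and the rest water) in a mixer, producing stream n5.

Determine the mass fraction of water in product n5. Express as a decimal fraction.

Vapour removed = 0.590×0.342×1184 = 238.91 kg/h; concentrate = 945.09 kg/h.
water reaching the mixer = 166.02 (from concentrate) + 1768×0.889 = 1737.8 kg/h.
Product flow = 945.09 + 1768 = 2713.1 kg/h; water fraction = 0.6405.

0.6405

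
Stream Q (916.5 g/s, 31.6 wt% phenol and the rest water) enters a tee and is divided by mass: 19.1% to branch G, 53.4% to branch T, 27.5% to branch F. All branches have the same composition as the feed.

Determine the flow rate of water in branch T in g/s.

Branch T total = 0.534×916.5 = 489.41 g/s.
water in T = 0.684×489.41 = 334.76 g/s.

334.8 g/s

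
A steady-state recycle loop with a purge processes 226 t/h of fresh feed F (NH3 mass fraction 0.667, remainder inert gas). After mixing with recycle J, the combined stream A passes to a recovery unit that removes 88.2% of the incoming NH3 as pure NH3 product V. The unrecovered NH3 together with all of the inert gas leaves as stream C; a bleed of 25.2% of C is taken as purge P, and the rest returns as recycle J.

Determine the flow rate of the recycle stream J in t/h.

238 t/h

inert gas enters only via F and leaves only via the purge: 226×0.333 = 0.252×(inert gas in C), and the recovery unit passes all inert gas, so inert gas in A = inert gas in C = 298.64 t/h.
NH3 in A: m_A = 226×0.667 + (1−0.252)·(1−0.882)·m_A, so m_A = 150.74/0.9117 = 165.34 t/h.
C = (1−0.882)×165.34 + 298.64 = 318.15 t/h.
Recycle J = (1−0.252)×318.15 = 237.98 t/h.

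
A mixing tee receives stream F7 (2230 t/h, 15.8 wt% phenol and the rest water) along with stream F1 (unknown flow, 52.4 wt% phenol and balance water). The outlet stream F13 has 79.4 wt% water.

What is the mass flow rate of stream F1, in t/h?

Let F1 be the unknown flow. Total out = 2230 + F1.
water balance: 1877.7 + 0.476·F1 = 0.794·(2230 + F1)
(0.476 − 0.794)·F1 = 0.794×2230 − 1877.7 = -107.04
F1 = -107.04 / -0.318 = 336.6 t/h

336.6 t/h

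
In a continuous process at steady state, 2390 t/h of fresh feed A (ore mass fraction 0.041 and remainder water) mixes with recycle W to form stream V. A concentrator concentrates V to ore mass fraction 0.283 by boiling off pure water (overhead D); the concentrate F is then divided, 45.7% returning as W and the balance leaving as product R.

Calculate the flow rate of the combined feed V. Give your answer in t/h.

Overall ore balance (none leaves overhead): ore in fresh feed = ore in product, i.e. 2390×0.041 = (1−0.457)·F·0.283.
F = 97.99/(0.283×0.543) = 637.67 t/h.
Recycle W = 0.457×637.67 = 291.41 t/h.
Combined feed V = 2390 + 291.41 = 2681.4 t/h.

2681 t/h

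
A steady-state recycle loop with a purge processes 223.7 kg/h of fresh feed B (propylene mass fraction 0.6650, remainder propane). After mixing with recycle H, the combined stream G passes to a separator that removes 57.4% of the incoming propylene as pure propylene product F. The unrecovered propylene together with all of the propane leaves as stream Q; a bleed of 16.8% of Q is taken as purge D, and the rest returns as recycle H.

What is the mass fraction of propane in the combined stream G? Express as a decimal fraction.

0.6594

propane enters only via B and leaves only via the purge: 223.7×0.335 = 0.168×(propane in Q), and the separator passes all propane, so propane in G = propane in Q = 446.07 kg/h.
propylene in G: m_A = 223.7×0.665 + (1−0.168)·(1−0.574)·m_A, so m_A = 148.76/0.6456 = 230.43 kg/h.
G = 230.43 + 446.07 = 676.5 kg/h.
propane fraction in G = 446.07/676.5 = 0.6594.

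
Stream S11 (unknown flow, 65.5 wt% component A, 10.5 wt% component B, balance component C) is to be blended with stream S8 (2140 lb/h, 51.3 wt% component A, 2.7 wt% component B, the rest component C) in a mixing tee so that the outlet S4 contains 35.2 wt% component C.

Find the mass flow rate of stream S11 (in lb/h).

2064 lb/h

Let S11 be the unknown flow. Total out = 2140 + S11.
component C balance: 984.4 + 0.240·S11 = 0.352·(2140 + S11)
(0.240 − 0.352)·S11 = 0.352×2140 − 984.4 = -231.12
S11 = -231.12 / -0.112 = 2063.6 lb/h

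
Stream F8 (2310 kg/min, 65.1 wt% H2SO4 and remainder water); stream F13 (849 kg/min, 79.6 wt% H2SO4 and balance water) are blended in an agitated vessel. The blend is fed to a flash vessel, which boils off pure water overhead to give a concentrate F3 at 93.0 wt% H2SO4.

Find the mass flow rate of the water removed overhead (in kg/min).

815.3 kg/min

H2SO4 entering = 2310×0.651 + 849×0.796 = 2179.6 kg/min.
All H2SO4 reports to F3, so F3 = 2179.6/0.930 = 2343.7 kg/min.
Total feed = 3159 kg/min; overhead = 3159 − 2343.7 = 815.33 kg/min.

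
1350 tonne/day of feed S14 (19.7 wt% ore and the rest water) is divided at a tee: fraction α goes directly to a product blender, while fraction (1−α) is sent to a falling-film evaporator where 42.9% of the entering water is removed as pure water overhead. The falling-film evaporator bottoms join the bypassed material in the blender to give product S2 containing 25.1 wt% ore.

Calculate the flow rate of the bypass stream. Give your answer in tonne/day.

506.9 tonne/day

All 1350×0.197 = 265.95 tonne/day of ore reaches S2, so S2 = 265.95/0.251 = 1059.6 tonne/day and vapour = 290.44 tonne/day.
The evaporator receives (1−α)·1350 of feed at 0.803 water and removes 0.429 of that water:
0.429×0.803×(1−α)×1350 = 290.44
(1−α) = 290.44/465.06 = 0.6245;  α = 0.3755.
Bypass flow = 0.3755×1350 = 506.9 tonne/day.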